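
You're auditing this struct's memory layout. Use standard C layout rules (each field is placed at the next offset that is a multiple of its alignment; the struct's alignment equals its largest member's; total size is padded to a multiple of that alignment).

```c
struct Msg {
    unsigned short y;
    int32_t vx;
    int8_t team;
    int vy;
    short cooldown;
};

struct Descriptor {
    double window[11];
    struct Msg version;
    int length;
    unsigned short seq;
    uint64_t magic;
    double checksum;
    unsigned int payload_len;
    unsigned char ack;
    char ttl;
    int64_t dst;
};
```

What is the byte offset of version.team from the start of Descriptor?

Msg: @0: y [2B, align 2] → 2; +2 pad (align 4); @4: vx [4B, align 4] → 8; @8: team [1B, align 1] → 9; +3 pad (align 4); @12: vy [4B, align 4] → 16; @16: cooldown [2B, align 2] → 18; +2 tail pad (align 4); size 20, align 4
@0: window [88B, align 8] → 88
@88: version [20B, align 4] → 108
within Msg: team at 8
88 + 8 = 96

96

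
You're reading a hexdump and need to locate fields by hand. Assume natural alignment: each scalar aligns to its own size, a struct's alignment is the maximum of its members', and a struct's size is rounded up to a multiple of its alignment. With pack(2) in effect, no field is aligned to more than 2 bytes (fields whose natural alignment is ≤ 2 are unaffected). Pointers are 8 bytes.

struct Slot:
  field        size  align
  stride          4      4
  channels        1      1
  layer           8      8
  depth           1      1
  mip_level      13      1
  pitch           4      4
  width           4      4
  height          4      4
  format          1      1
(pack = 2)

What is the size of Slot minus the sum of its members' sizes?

2

stride at 0 (size 4, align 2) → ends 4
channels at 4 (size 1, align 1) → ends 5
pad 1 to align 2 for layer
layer at 6 (size 8, align 2) → ends 14
depth at 14 (size 1, align 1) → ends 15
mip_level at 15 (size 13, align 1) → ends 28
pitch at 28 (size 4, align 2) → ends 32
width at 32 (size 4, align 2) → ends 36
height at 36 (size 4, align 2) → ends 40
format at 40 (size 1, align 1) → ends 41
tail pad 1 to reach multiple of 2
total 42 bytes, alignment 2
data bytes 40, size 42 → padding 2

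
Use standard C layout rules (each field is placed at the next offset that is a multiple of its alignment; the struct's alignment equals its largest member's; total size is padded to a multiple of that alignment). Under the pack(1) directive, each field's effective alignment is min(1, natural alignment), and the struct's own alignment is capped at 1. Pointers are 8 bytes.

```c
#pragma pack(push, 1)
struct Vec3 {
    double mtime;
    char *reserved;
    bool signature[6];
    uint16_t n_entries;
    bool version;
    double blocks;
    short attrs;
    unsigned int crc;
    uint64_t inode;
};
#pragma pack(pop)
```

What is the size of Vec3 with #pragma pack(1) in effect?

@0: mtime [8B, align 1] → 8
@8: reserved [8B, align 1] → 16
@16: signature [6B, align 1] → 22
@22: n_entries [2B, align 1] → 24
@24: version [1B, align 1] → 25
@25: blocks [8B, align 1] → 33
@33: attrs [2B, align 1] → 35
@35: crc [4B, align 1] → 39
@39: inode [8B, align 1] → 47
size 47, align 1

47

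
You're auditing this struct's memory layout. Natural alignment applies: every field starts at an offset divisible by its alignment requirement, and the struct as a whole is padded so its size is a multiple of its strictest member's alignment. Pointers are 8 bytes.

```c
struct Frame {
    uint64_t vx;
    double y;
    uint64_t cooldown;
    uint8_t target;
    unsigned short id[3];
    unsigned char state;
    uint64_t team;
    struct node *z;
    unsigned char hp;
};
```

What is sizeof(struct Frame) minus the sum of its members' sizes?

15

vx at 0 (size 8, align 8) → ends 8
y at 8 (size 8, align 8) → ends 16
cooldown at 16 (size 8, align 8) → ends 24
target at 24 (size 1, align 1) → ends 25
pad 1 to align 2 for id
id at 26 (size 6, align 2) → ends 32
state at 32 (size 1, align 1) → ends 33
pad 7 to align 8 for team
team at 40 (size 8, align 8) → ends 48
z at 48 (size 8, align 8) → ends 56
hp at 56 (size 1, align 1) → ends 57
tail pad 7 to reach multiple of 8
total 64 bytes, alignment 8
data bytes 49, size 64 → padding 15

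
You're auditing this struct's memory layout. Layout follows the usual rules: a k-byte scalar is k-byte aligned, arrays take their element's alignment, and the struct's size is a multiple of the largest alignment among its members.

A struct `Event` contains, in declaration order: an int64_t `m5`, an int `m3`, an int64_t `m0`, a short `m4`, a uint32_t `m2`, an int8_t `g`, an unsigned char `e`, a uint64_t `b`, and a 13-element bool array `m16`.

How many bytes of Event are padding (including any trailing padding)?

15

0..8  m5  (8B, 8-aligned)
8..12  m3  (4B, 4-aligned)
12..16  -- padding (4B)
16..24  m0  (8B, 8-aligned)
24..26  m4  (2B, 2-aligned)
26..28  -- padding (2B)
28..32  m2  (4B, 4-aligned)
32..33  g  (1B, 1-aligned)
33..34  e  (1B, 1-aligned)
34..40  -- padding (6B)
40..48  b  (8B, 8-aligned)
48..61  m16  (13B, 1-aligned)
61..64  -- tail padding (3B)
sizeof = 64, alignof = 8
data bytes 49, size 64 → padding 15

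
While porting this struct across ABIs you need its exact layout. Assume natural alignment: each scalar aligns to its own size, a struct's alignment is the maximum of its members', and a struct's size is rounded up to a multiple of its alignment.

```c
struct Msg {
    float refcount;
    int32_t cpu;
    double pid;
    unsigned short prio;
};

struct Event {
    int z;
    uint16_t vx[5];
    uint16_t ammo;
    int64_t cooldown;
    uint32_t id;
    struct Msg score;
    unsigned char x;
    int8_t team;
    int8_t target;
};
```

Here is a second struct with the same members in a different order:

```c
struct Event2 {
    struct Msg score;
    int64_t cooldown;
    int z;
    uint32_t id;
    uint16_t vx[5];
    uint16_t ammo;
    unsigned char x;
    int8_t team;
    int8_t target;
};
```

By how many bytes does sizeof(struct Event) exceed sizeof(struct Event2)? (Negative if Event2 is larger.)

8

Msg: @0: refcount [4B, align 4] → 4; @4: cpu [4B, align 4] → 8; @8: pid [8B, align 8] → 16; @16: prio [2B, align 2] → 18; +6 tail pad (align 8); size 24, align 8
@0: z [4B, align 4] → 4
@4: vx [10B, align 2] → 14
@14: ammo [2B, align 2] → 16
@16: cooldown [8B, align 8] → 24
@24: id [4B, align 4] → 28
+4 pad (align 8)
@32: score [24B, align 8] → 56
@56: x [1B, align 1] → 57
@57: team [1B, align 1] → 58
@58: target [1B, align 1] → 59
+5 tail pad (align 8)
size 64, align 8
— Event2 —
@0: score [24B, align 8] → 24
@24: cooldown [8B, align 8] → 32
@32: z [4B, align 4] → 36
@36: id [4B, align 4] → 40
@40: vx [10B, align 2] → 50
@50: ammo [2B, align 2] → 52
@52: x [1B, align 1] → 53
@53: team [1B, align 1] → 54
@54: target [1B, align 1] → 55
+1 tail pad (align 8)
size 56, align 8
64 − 56 = 8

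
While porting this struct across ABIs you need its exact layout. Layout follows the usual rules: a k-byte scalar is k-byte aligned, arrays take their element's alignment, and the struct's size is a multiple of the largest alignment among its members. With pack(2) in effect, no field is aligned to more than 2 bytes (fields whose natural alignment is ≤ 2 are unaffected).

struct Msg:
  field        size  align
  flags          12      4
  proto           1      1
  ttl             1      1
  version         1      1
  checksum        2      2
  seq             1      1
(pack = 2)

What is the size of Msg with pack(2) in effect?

20

0..12  flags  (12B, 2-aligned)
12..13  proto  (1B, 1-aligned)
13..14  ttl  (1B, 1-aligned)
14..15  version  (1B, 1-aligned)
15..16  -- padding (1B)
16..18  checksum  (2B, 2-aligned)
18..19  seq  (1B, 1-aligned)
19..20  -- tail padding (1B)
sizeof = 20, alignof = 2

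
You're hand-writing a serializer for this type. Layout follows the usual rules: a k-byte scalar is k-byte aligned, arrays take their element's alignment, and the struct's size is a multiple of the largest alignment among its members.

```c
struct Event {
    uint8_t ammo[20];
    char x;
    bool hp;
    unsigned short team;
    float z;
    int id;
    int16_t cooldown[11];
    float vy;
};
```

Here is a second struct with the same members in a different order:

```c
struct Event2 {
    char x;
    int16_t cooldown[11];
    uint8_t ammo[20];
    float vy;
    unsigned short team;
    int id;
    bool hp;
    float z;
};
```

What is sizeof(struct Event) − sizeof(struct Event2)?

-4

ammo at 0 (size 20, align 1) → ends 20
x at 20 (size 1, align 1) → ends 21
hp at 21 (size 1, align 1) → ends 22
team at 22 (size 2, align 2) → ends 24
z at 24 (size 4, align 4) → ends 28
id at 28 (size 4, align 4) → ends 32
cooldown at 32 (size 22, align 2) → ends 54
pad 2 to align 4 for vy
vy at 56 (size 4, align 4) → ends 60
total 60 bytes, alignment 4
— Event2 —
x at 0 (size 1, align 1) → ends 1
pad 1 to align 2 for cooldown
cooldown at 2 (size 22, align 2) → ends 24
ammo at 24 (size 20, align 1) → ends 44
vy at 44 (size 4, align 4) → ends 48
team at 48 (size 2, align 2) → ends 50
pad 2 to align 4 for id
id at 52 (size 4, align 4) → ends 56
hp at 56 (size 1, align 1) → ends 57
pad 3 to align 4 for z
z at 60 (size 4, align 4) → ends 64
total 64 bytes, alignment 4
60 − 64 = -4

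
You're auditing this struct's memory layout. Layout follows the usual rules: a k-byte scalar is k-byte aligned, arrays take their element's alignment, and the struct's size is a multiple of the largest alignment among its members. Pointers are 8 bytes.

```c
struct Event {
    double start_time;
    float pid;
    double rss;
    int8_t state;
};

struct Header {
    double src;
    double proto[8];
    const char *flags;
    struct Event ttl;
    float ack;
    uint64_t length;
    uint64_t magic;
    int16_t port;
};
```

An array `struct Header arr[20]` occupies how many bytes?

Event: 0..8  start_time  (8B, 8-aligned); 8..12  pid  (4B, 4-aligned); 12..16  -- padding (4B); 16..24  rss  (8B, 8-aligned); 24..25  state  (1B, 1-aligned); 25..32  -- tail padding (7B); sizeof = 32, alignof = 8
0..8  src  (8B, 8-aligned)
8..72  proto  (64B, 8-aligned)
72..80  flags  (8B, 8-aligned)
80..112  ttl  (32B, 8-aligned)
112..116  ack  (4B, 4-aligned)
116..120  -- padding (4B)
120..128  length  (8B, 8-aligned)
128..136  magic  (8B, 8-aligned)
136..138  port  (2B, 2-aligned)
138..144  -- tail padding (6B)
sizeof = 144, alignof = 8
array of 20: 20 × 144 = 2880

2880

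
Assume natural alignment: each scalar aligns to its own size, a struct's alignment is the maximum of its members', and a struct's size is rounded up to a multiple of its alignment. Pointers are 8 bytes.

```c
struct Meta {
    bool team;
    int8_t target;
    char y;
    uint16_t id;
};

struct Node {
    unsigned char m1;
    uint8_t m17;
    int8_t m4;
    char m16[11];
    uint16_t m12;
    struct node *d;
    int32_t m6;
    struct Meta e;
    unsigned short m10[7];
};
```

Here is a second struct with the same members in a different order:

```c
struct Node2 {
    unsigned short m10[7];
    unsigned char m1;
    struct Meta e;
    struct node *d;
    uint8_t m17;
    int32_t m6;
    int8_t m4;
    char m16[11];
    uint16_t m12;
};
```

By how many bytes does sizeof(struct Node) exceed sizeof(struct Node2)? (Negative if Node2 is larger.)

Meta: 0..1  team  (1B, 1-aligned); 1..2  target  (1B, 1-aligned); 2..3  y  (1B, 1-aligned); 3..4  -- padding (1B); 4..6  id  (2B, 2-aligned); sizeof = 6, alignof = 2
0..1  m1  (1B, 1-aligned)
1..2  m17  (1B, 1-aligned)
2..3  m4  (1B, 1-aligned)
3..14  m16  (11B, 1-aligned)
14..16  m12  (2B, 2-aligned)
16..24  d  (8B, 8-aligned)
24..28  m6  (4B, 4-aligned)
28..34  e  (6B, 2-aligned)
34..48  m10  (14B, 2-aligned)
sizeof = 48, alignof = 8
— Node2 —
0..14  m10  (14B, 2-aligned)
14..15  m1  (1B, 1-aligned)
15..16  -- padding (1B)
16..22  e  (6B, 2-aligned)
22..24  -- padding (2B)
24..32  d  (8B, 8-aligned)
32..33  m17  (1B, 1-aligned)
33..36  -- padding (3B)
36..40  m6  (4B, 4-aligned)
40..41  m4  (1B, 1-aligned)
41..52  m16  (11B, 1-aligned)
52..54  m12  (2B, 2-aligned)
54..56  -- tail padding (2B)
sizeof = 56, alignof = 8
48 − 56 = -8

-8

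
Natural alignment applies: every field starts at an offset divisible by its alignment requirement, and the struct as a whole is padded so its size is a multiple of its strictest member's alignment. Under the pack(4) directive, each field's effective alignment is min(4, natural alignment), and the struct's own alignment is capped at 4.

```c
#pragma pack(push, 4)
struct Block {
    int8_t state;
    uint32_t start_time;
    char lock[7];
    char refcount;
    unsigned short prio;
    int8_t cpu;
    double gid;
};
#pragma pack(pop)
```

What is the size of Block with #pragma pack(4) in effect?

28

0..1  state  (1B, 1-aligned)
1..4  -- padding (3B)
4..8  start_time  (4B, 4-aligned)
8..15  lock  (7B, 1-aligned)
15..16  refcount  (1B, 1-aligned)
16..18  prio  (2B, 2-aligned)
18..19  cpu  (1B, 1-aligned)
19..20  -- padding (1B)
20..28  gid  (8B, 4-aligned)
sizeof = 28, alignof = 4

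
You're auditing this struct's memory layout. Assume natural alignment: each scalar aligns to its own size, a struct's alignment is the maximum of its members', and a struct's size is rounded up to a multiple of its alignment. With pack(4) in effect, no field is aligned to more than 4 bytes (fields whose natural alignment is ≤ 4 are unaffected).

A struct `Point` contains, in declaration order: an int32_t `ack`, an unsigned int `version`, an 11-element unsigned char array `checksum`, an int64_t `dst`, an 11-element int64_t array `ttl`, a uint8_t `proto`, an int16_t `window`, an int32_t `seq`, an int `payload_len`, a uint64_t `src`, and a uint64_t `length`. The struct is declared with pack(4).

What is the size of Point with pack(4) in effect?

ack at 0 (size 4, align 4) → ends 4
version at 4 (size 4, align 4) → ends 8
checksum at 8 (size 11, align 1) → ends 19
pad 1 to align 4 for dst
dst at 20 (size 8, align 4) → ends 28
ttl at 28 (size 88, align 4) → ends 116
proto at 116 (size 1, align 1) → ends 117
pad 1 to align 2 for window
window at 118 (size 2, align 2) → ends 120
seq at 120 (size 4, align 4) → ends 124
payload_len at 124 (size 4, align 4) → ends 128
src at 128 (size 8, align 4) → ends 136
length at 136 (size 8, align 4) → ends 144
total 144 bytes, alignment 4

144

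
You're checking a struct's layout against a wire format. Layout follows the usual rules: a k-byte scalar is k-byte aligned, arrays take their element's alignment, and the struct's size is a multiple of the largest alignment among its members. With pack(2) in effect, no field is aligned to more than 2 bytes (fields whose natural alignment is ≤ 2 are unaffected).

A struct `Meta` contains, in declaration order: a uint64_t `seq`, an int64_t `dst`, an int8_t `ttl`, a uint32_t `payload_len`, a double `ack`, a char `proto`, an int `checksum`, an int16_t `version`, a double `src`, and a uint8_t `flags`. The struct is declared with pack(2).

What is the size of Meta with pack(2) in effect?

0..8  seq  (8B, 2-aligned)
8..16  dst  (8B, 2-aligned)
16..17  ttl  (1B, 1-aligned)
17..18  -- padding (1B)
18..22  payload_len  (4B, 2-aligned)
22..30  ack  (8B, 2-aligned)
30..31  proto  (1B, 1-aligned)
31..32  -- padding (1B)
32..36  checksum  (4B, 2-aligned)
36..38  version  (2B, 2-aligned)
38..46  src  (8B, 2-aligned)
46..47  flags  (1B, 1-aligned)
47..48  -- tail padding (1B)
sizeof = 48, alignof = 2

48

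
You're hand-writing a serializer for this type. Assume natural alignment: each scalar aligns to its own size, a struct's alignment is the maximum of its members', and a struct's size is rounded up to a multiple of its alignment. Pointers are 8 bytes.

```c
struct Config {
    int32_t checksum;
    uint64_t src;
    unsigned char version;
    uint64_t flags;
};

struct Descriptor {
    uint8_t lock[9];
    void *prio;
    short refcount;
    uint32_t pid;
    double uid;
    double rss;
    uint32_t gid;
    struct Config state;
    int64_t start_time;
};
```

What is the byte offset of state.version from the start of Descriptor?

72

Config: @0: checksum [4B, align 4] → 4; +4 pad (align 8); @8: src [8B, align 8] → 16; @16: version [1B, align 1] → 17; +7 pad (align 8); @24: flags [8B, align 8] → 32; size 32, align 8
@0: lock [9B, align 1] → 9
+7 pad (align 8)
@16: prio [8B, align 8] → 24
@24: refcount [2B, align 2] → 26
+2 pad (align 4)
@28: pid [4B, align 4] → 32
@32: uid [8B, align 8] → 40
@40: rss [8B, align 8] → 48
@48: gid [4B, align 4] → 52
+4 pad (align 8)
@56: state [32B, align 8] → 88
within Config: version at 16
56 + 16 = 72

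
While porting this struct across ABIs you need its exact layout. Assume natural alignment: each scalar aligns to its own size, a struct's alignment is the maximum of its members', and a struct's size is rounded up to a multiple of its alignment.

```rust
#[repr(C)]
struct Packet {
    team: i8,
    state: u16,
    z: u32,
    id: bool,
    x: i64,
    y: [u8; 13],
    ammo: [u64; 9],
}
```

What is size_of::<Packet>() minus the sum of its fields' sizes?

11

@0: team [1B, align 1] → 1
+1 pad (align 2)
@2: state [2B, align 2] → 4
@4: z [4B, align 4] → 8
@8: id [1B, align 1] → 9
+7 pad (align 8)
@16: x [8B, align 8] → 24
@24: y [13B, align 1] → 37
+3 pad (align 8)
@40: ammo [72B, align 8] → 112
size 112, align 8
data bytes 101, size 112 → padding 11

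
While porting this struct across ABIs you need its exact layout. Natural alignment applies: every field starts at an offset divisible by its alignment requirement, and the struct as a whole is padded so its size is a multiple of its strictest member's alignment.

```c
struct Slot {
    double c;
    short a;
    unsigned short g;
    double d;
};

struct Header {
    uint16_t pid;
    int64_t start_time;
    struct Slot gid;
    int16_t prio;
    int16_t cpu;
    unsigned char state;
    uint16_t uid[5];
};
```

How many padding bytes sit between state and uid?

Slot: @0: c [8B, align 8] → 8; @8: a [2B, align 2] → 10; @10: g [2B, align 2] → 12; +4 pad (align 8); @16: d [8B, align 8] → 24; size 24, align 8
@0: pid [2B, align 2] → 2
+6 pad (align 8)
@8: start_time [8B, align 8] → 16
@16: gid [24B, align 8] → 40
@40: prio [2B, align 2] → 42
@42: cpu [2B, align 2] → 44
@44: state [1B, align 1] → 45
+1 pad (align 2)
@46: uid [10B, align 2] → 56

1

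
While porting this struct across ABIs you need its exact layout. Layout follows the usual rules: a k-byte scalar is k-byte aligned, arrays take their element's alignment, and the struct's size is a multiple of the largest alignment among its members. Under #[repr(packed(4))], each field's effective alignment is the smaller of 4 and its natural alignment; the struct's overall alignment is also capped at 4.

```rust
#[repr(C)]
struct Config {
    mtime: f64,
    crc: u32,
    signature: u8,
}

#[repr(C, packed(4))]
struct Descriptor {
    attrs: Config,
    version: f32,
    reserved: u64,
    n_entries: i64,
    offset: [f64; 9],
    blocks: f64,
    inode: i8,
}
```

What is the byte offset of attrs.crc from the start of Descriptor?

8

Config: @0: mtime [8B, align 8] → 8; @8: crc [4B, align 4] → 12; @12: signature [1B, align 1] → 13; +3 tail pad (align 8); size 16, align 8
@0: attrs [16B, align 4] → 16
within Config: crc at 8
0 + 8 = 8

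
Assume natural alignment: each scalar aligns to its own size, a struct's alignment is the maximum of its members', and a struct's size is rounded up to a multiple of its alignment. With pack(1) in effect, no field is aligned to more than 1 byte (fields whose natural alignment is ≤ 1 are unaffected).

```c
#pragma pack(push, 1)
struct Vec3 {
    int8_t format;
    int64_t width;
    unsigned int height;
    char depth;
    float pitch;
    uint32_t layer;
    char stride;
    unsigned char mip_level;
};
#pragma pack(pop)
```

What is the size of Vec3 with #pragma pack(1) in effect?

24

format at 0 (size 1, align 1) → ends 1
width at 1 (size 8, align 1) → ends 9
height at 9 (size 4, align 1) → ends 13
depth at 13 (size 1, align 1) → ends 14
pitch at 14 (size 4, align 1) → ends 18
layer at 18 (size 4, align 1) → ends 22
stride at 22 (size 1, align 1) → ends 23
mip_level at 23 (size 1, align 1) → ends 24
total 24 bytes, alignment 1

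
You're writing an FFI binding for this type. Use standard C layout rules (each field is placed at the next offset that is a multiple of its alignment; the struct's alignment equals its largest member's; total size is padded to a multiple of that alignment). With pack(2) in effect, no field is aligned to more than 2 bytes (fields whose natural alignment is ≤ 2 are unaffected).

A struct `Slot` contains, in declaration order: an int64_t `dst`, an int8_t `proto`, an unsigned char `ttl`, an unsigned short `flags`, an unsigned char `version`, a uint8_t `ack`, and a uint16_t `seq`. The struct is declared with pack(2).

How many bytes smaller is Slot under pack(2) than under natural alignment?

0

natural layout:
  @0: dst [8B, align 8] → 8
  @8: proto [1B, align 1] → 9
  @9: ttl [1B, align 1] → 10
  @10: flags [2B, align 2] → 12
  @12: version [1B, align 1] → 13
  @13: ack [1B, align 1] → 14
  @14: seq [2B, align 2] → 16
  size 16, align 8
packed(2) layout:
  @0: dst [8B, align 2] → 8
  @8: proto [1B, align 1] → 9
  @9: ttl [1B, align 1] → 10
  @10: flags [2B, align 2] → 12
  @12: version [1B, align 1] → 13
  @13: ack [1B, align 1] → 14
  @14: seq [2B, align 2] → 16
  size 16, align 2
16 − 16 = 0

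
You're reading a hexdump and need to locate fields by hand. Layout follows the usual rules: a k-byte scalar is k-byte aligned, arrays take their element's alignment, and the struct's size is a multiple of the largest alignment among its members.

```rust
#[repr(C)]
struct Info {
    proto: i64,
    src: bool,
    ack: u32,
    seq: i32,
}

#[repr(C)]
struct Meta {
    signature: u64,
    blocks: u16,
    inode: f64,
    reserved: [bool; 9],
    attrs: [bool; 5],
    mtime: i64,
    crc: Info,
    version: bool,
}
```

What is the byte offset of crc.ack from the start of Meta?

60

Info: @0: proto [8B, align 8] → 8; @8: src [1B, align 1] → 9; +3 pad (align 4); @12: ack [4B, align 4] → 16; @16: seq [4B, align 4] → 20; +4 tail pad (align 8); size 24, align 8
@0: signature [8B, align 8] → 8
@8: blocks [2B, align 2] → 10
+6 pad (align 8)
@16: inode [8B, align 8] → 24
@24: reserved [9B, align 1] → 33
@33: attrs [5B, align 1] → 38
+2 pad (align 8)
@40: mtime [8B, align 8] → 48
@48: crc [24B, align 8] → 72
within Info: ack at 12
48 + 12 = 60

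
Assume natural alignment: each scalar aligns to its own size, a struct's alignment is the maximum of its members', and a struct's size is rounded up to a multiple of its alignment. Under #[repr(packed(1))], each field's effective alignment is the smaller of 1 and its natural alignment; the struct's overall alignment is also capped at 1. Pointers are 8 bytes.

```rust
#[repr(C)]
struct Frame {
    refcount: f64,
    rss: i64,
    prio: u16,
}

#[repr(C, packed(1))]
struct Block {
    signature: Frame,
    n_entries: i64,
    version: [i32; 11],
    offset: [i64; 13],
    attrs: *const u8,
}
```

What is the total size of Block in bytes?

Frame: 0..8  refcount  (8B, 8-aligned); 8..16  rss  (8B, 8-aligned); 16..18  prio  (2B, 2-aligned); 18..24  -- tail padding (6B); sizeof = 24, alignof = 8
0..24  signature  (24B, 1-aligned)
24..32  n_entries  (8B, 1-aligned)
32..76  version  (44B, 1-aligned)
76..180  offset  (104B, 1-aligned)
180..188  attrs  (8B, 1-aligned)
sizeof = 188, alignof = 1

188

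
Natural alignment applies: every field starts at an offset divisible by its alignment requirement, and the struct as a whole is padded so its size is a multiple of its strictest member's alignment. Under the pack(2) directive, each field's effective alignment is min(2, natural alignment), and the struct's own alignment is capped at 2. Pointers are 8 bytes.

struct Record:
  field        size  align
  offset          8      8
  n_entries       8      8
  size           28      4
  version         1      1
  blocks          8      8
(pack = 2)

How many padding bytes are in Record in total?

1

@0: offset [8B, align 2] → 8
@8: n_entries [8B, align 2] → 16
@16: size [28B, align 2] → 44
@44: version [1B, align 1] → 45
+1 pad (align 2)
@46: blocks [8B, align 2] → 54
size 54, align 2
data bytes 53, size 54 → padding 1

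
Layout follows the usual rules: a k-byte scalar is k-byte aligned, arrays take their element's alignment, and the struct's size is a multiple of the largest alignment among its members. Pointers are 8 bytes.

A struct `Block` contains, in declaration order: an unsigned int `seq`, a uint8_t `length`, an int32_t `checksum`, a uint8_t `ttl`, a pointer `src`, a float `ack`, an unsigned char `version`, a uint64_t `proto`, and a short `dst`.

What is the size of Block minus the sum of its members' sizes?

seq at 0 (size 4, align 4) → ends 4
length at 4 (size 1, align 1) → ends 5
pad 3 to align 4 for checksum
checksum at 8 (size 4, align 4) → ends 12
ttl at 12 (size 1, align 1) → ends 13
pad 3 to align 8 for src
src at 16 (size 8, align 8) → ends 24
ack at 24 (size 4, align 4) → ends 28
version at 28 (size 1, align 1) → ends 29
pad 3 to align 8 for proto
proto at 32 (size 8, align 8) → ends 40
dst at 40 (size 2, align 2) → ends 42
tail pad 6 to reach multiple of 8
total 48 bytes, alignment 8
data bytes 33, size 48 → padding 15

15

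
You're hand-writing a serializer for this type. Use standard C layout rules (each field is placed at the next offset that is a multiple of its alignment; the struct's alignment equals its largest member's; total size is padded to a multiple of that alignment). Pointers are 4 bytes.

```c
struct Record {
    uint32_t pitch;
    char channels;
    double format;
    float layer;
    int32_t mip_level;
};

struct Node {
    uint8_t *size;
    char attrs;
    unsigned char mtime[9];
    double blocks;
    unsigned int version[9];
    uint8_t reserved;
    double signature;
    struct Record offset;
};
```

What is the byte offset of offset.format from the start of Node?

80

Record: @0: pitch [4B, align 4] → 4; @4: channels [1B, align 1] → 5; +3 pad (align 8); @8: format [8B, align 8] → 16; @16: layer [4B, align 4] → 20; @20: mip_level [4B, align 4] → 24; size 24, align 8
@0: size [4B, align 4] → 4
@4: attrs [1B, align 1] → 5
@5: mtime [9B, align 1] → 14
+2 pad (align 8)
@16: blocks [8B, align 8] → 24
@24: version [36B, align 4] → 60
@60: reserved [1B, align 1] → 61
+3 pad (align 8)
@64: signature [8B, align 8] → 72
@72: offset [24B, align 8] → 96
within Record: format at 8
72 + 8 = 80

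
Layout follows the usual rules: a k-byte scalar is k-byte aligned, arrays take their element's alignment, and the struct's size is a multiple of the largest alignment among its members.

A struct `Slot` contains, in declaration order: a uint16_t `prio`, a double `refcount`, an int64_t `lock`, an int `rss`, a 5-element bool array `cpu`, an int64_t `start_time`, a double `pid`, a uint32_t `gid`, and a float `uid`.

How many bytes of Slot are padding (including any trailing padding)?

13

prio at 0 (size 2, align 2) → ends 2
pad 6 to align 8 for refcount
refcount at 8 (size 8, align 8) → ends 16
lock at 16 (size 8, align 8) → ends 24
rss at 24 (size 4, align 4) → ends 28
cpu at 28 (size 5, align 1) → ends 33
pad 7 to align 8 for start_time
start_time at 40 (size 8, align 8) → ends 48
pid at 48 (size 8, align 8) → ends 56
gid at 56 (size 4, align 4) → ends 60
uid at 60 (size 4, align 4) → ends 64
total 64 bytes, alignment 8
data bytes 51, size 64 → padding 13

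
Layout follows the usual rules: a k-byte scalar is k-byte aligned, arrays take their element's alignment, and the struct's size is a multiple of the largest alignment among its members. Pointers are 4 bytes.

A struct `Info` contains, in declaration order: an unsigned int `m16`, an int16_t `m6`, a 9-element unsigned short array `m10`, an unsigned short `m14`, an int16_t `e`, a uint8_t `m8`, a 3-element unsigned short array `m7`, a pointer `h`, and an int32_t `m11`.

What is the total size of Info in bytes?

44

m16 at 0 (size 4, align 4) → ends 4
m6 at 4 (size 2, align 2) → ends 6
m10 at 6 (size 18, align 2) → ends 24
m14 at 24 (size 2, align 2) → ends 26
e at 26 (size 2, align 2) → ends 28
m8 at 28 (size 1, align 1) → ends 29
pad 1 to align 2 for m7
m7 at 30 (size 6, align 2) → ends 36
h at 36 (size 4, align 4) → ends 40
m11 at 40 (size 4, align 4) → ends 44
total 44 bytes, alignment 4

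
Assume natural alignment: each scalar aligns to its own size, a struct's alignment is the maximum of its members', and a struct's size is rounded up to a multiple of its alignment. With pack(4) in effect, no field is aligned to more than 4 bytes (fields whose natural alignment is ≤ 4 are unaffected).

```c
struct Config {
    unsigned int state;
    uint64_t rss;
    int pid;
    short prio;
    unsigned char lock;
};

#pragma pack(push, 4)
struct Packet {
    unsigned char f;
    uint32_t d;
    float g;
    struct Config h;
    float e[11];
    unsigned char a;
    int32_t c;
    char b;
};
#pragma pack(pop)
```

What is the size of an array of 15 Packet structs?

Config: state at 0 (size 4, align 4) → ends 4; pad 4 to align 8 for rss; rss at 8 (size 8, align 8) → ends 16; pid at 16 (size 4, align 4) → ends 20; prio at 20 (size 2, align 2) → ends 22; lock at 22 (size 1, align 1) → ends 23; tail pad 1 to reach multiple of 8; total 24 bytes, alignment 8
f at 0 (size 1, align 1) → ends 1
pad 3 to align 4 for d
d at 4 (size 4, align 4) → ends 8
g at 8 (size 4, align 4) → ends 12
h at 12 (size 24, align 4) → ends 36
e at 36 (size 44, align 4) → ends 80
a at 80 (size 1, align 1) → ends 81
pad 3 to align 4 for c
c at 84 (size 4, align 4) → ends 88
b at 88 (size 1, align 1) → ends 89
tail pad 3 to reach multiple of 4
total 92 bytes, alignment 4
array of 15: 15 × 92 = 1380

1380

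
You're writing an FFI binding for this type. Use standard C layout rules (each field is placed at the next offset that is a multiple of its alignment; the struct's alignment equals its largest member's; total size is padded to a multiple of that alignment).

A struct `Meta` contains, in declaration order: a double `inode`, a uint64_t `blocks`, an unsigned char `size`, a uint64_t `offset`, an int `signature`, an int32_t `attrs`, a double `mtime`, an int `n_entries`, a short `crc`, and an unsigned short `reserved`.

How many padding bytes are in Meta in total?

@0: inode [8B, align 8] → 8
@8: blocks [8B, align 8] → 16
@16: size [1B, align 1] → 17
+7 pad (align 8)
@24: offset [8B, align 8] → 32
@32: signature [4B, align 4] → 36
@36: attrs [4B, align 4] → 40
@40: mtime [8B, align 8] → 48
@48: n_entries [4B, align 4] → 52
@52: crc [2B, align 2] → 54
@54: reserved [2B, align 2] → 56
size 56, align 8
data bytes 49, size 56 → padding 7

7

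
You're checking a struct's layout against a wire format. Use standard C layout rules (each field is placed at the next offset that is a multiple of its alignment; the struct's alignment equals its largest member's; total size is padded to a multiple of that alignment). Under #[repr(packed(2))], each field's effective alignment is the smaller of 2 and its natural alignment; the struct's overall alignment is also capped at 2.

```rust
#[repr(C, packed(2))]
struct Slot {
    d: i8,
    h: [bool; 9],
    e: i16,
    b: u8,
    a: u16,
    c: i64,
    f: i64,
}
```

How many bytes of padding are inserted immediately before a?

1

@0: d [1B, align 1] → 1
@1: h [9B, align 1] → 10
@10: e [2B, align 2] → 12
@12: b [1B, align 1] → 13
+1 pad (align 2)
@14: a [2B, align 2] → 16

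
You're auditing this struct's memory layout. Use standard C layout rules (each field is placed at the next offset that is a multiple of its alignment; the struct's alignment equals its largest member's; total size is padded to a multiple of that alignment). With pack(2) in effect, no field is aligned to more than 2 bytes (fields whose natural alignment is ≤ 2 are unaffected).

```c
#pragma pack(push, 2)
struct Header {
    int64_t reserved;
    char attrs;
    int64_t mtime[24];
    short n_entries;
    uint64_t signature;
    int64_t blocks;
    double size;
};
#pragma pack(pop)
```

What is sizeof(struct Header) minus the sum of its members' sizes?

0..8  reserved  (8B, 2-aligned)
8..9  attrs  (1B, 1-aligned)
9..10  -- padding (1B)
10..202  mtime  (192B, 2-aligned)
202..204  n_entries  (2B, 2-aligned)
204..212  signature  (8B, 2-aligned)
212..220  blocks  (8B, 2-aligned)
220..228  size  (8B, 2-aligned)
sizeof = 228, alignof = 2
data bytes 227, size 228 → padding 1

1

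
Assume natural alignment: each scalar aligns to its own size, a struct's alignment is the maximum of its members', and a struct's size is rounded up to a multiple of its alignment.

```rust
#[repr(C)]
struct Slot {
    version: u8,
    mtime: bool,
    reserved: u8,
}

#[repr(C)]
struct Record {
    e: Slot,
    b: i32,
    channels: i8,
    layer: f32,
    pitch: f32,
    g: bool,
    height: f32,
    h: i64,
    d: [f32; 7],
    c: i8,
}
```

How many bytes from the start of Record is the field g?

20

Slot: @0: version [1B, align 1] → 1; @1: mtime [1B, align 1] → 2; @2: reserved [1B, align 1] → 3; size 3, align 1
@0: e [3B, align 1] → 3
+1 pad (align 4)
@4: b [4B, align 4] → 8
@8: channels [1B, align 1] → 9
+3 pad (align 4)
@12: layer [4B, align 4] → 16
@16: pitch [4B, align 4] → 20
@20: g [1B, align 1] → 21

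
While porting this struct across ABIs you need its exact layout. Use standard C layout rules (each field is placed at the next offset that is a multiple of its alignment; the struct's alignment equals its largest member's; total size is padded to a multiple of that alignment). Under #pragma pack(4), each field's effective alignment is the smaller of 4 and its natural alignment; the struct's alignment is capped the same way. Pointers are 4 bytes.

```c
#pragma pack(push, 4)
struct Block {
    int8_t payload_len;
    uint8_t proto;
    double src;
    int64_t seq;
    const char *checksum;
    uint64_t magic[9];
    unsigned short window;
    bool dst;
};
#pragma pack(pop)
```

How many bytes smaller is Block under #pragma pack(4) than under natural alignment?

12

natural layout:
  @0: payload_len [1B, align 1] → 1
  @1: proto [1B, align 1] → 2
  +6 pad (align 8)
  @8: src [8B, align 8] → 16
  @16: seq [8B, align 8] → 24
  @24: checksum [4B, align 4] → 28
  +4 pad (align 8)
  @32: magic [72B, align 8] → 104
  @104: window [2B, align 2] → 106
  @106: dst [1B, align 1] → 107
  +5 tail pad (align 8)
  size 112, align 8
packed(4) layout:
  @0: payload_len [1B, align 1] → 1
  @1: proto [1B, align 1] → 2
  +2 pad (align 4)
  @4: src [8B, align 4] → 12
  @12: seq [8B, align 4] → 20
  @20: checksum [4B, align 4] → 24
  @24: magic [72B, align 4] → 96
  @96: window [2B, align 2] → 98
  @98: dst [1B, align 1] → 99
  +1 tail pad (align 4)
  size 100, align 4
112 − 100 = 12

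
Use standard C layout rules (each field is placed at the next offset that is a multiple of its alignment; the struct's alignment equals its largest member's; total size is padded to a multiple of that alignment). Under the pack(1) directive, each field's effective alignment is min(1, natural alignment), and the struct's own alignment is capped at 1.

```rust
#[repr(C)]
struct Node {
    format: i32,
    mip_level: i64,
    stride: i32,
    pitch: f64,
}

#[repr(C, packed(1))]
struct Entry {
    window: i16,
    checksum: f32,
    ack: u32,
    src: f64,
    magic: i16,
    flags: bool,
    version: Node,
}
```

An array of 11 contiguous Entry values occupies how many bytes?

Node: 0..4  format  (4B, 4-aligned); 4..8  -- padding (4B); 8..16  mip_level  (8B, 8-aligned); 16..20  stride  (4B, 4-aligned); 20..24  -- padding (4B); 24..32  pitch  (8B, 8-aligned); sizeof = 32, alignof = 8
0..2  window  (2B, 1-aligned)
2..6  checksum  (4B, 1-aligned)
6..10  ack  (4B, 1-aligned)
10..18  src  (8B, 1-aligned)
18..20  magic  (2B, 1-aligned)
20..21  flags  (1B, 1-aligned)
21..53  version  (32B, 1-aligned)
sizeof = 53, alignof = 1
array of 11: 11 × 53 = 583

583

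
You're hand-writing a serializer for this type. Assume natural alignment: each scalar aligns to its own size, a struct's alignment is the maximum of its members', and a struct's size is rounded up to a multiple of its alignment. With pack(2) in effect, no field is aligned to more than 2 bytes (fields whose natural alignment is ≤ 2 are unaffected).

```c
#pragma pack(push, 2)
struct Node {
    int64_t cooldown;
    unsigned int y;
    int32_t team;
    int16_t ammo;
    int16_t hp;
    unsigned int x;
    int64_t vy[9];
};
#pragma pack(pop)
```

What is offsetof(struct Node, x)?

20

@0: cooldown [8B, align 2] → 8
@8: y [4B, align 2] → 12
@12: team [4B, align 2] → 16
@16: ammo [2B, align 2] → 18
@18: hp [2B, align 2] → 20
@20: x [4B, align 2] → 24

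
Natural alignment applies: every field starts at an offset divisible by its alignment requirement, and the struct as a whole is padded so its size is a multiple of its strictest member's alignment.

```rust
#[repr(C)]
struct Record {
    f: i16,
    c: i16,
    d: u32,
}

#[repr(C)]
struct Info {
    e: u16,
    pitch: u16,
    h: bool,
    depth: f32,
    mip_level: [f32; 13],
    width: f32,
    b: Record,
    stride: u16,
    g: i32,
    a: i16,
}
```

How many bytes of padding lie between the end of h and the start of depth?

3

Record: @0: f [2B, align 2] → 2; @2: c [2B, align 2] → 4; @4: d [4B, align 4] → 8; size 8, align 4
@0: e [2B, align 2] → 2
@2: pitch [2B, align 2] → 4
@4: h [1B, align 1] → 5
+3 pad (align 4)
@8: depth [4B, align 4] → 12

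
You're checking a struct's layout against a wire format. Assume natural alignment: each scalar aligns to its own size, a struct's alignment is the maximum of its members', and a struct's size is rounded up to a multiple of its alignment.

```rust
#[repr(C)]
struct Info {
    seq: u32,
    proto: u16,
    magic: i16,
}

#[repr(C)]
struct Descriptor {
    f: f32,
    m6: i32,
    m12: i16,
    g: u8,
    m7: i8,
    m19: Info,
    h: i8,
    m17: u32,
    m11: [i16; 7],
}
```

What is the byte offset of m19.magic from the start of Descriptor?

18

Info: 0..4  seq  (4B, 4-aligned); 4..6  proto  (2B, 2-aligned); 6..8  magic  (2B, 2-aligned); sizeof = 8, alignof = 4
0..4  f  (4B, 4-aligned)
4..8  m6  (4B, 4-aligned)
8..10  m12  (2B, 2-aligned)
10..11  g  (1B, 1-aligned)
11..12  m7  (1B, 1-aligned)
12..20  m19  (8B, 4-aligned)
within Info: magic at 6
12 + 6 = 18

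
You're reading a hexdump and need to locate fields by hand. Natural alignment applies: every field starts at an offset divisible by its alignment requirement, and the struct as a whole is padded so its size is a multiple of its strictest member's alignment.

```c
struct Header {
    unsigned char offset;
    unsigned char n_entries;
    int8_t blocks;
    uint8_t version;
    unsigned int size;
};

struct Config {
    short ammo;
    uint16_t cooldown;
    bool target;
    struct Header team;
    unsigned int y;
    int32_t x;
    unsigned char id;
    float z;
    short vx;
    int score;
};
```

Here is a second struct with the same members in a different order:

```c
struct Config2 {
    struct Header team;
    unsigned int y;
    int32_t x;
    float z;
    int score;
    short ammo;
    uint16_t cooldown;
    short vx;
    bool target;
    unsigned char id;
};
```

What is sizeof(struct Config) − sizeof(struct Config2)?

8

Header: offset at 0 (size 1, align 1) → ends 1; n_entries at 1 (size 1, align 1) → ends 2; blocks at 2 (size 1, align 1) → ends 3; version at 3 (size 1, align 1) → ends 4; size at 4 (size 4, align 4) → ends 8; total 8 bytes, alignment 4
ammo at 0 (size 2, align 2) → ends 2
cooldown at 2 (size 2, align 2) → ends 4
target at 4 (size 1, align 1) → ends 5
pad 3 to align 4 for team
team at 8 (size 8, align 4) → ends 16
y at 16 (size 4, align 4) → ends 20
x at 20 (size 4, align 4) → ends 24
id at 24 (size 1, align 1) → ends 25
pad 3 to align 4 for z
z at 28 (size 4, align 4) → ends 32
vx at 32 (size 2, align 2) → ends 34
pad 2 to align 4 for score
score at 36 (size 4, align 4) → ends 40
total 40 bytes, alignment 4
— Config2 —
team at 0 (size 8, align 4) → ends 8
y at 8 (size 4, align 4) → ends 12
x at 12 (size 4, align 4) → ends 16
z at 16 (size 4, align 4) → ends 20
score at 20 (size 4, align 4) → ends 24
ammo at 24 (size 2, align 2) → ends 26
cooldown at 26 (size 2, align 2) → ends 28
vx at 28 (size 2, align 2) → ends 30
target at 30 (size 1, align 1) → ends 31
id at 31 (size 1, align 1) → ends 32
total 32 bytes, alignment 4
40 − 32 = 8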